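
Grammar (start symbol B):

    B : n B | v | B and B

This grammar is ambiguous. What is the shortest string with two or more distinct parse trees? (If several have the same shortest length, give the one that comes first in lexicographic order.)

n v and v

length 1: no string has ≥2 trees
length 2: no string has ≥2 trees
length 3: no string has ≥2 trees
length 4: n v and v has 2 parse trees

Two derivations of n v and v:
  B ⇒ n B ⇒ n B and B ⇒ n v and B ⇒ n v and v
  B ⇒ B and B ⇒ n B and B ⇒ n v and B ⇒ n v and v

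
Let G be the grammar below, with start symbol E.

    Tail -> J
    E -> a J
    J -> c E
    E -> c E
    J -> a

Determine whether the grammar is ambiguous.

Unambiguous

(Tail is unreachable from E, so its rules don't affect L(E).) The reachable rules are right-linear with at most one rule per (nonterminal, next-terminal) pair. Each input token forces the next rule, so parsing is deterministic.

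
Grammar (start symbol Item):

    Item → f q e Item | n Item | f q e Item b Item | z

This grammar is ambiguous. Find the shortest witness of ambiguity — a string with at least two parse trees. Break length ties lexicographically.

length 1: no string has ≥2 trees
length 2: no string has ≥2 trees
length 3: no string has ≥2 trees
length 4: no string has ≥2 trees
length 5: no string has ≥2 trees
length 6: no string has ≥2 trees
length 7: no string has ≥2 trees
length 8: no string has ≥2 trees
length 9: f q e f q e z b z has 2 parse trees

Two derivations of f q e f q e z b z:
  Item ⇒ f q e Item ⇒ f q e f q e Item b Item ⇒ f q e f q e z b Item ⇒ f q e f q e z b z
  Item ⇒ f q e Item b Item ⇒ f q e f q e Item b Item ⇒ f q e f q e z b Item ⇒ f q e f q e z b z

f q e f q e z b z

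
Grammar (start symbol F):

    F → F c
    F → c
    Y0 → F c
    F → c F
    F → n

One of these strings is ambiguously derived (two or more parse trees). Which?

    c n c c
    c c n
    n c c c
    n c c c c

c n c c

c n c c: 3 trees
c c n: 1 tree
n c c c: 1 tree
n c c c c: 1 tree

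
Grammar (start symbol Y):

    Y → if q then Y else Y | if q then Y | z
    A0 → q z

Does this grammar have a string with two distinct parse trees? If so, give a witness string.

Witness: if q then if q then z else z

Derivation 1: Y ⇒ if q then Y else Y ⇒ if q then if q then Y else Y ⇒ if q then if q then z else Y ⇒ if q then if q then z else z
Derivation 2: Y ⇒ if q then Y ⇒ if q then if q then Y else Y ⇒ if q then if q then z else Y ⇒ if q then if q then z else z

Two distinct leftmost derivations for the same string.

Ambiguous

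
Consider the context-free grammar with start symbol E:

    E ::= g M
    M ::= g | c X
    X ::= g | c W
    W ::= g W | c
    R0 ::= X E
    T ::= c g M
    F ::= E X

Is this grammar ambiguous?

Unambiguous

Only E, M, X, W are reachable from E; ignoring the rest: Each reachable nonterminal has at most one production per leading terminal, and all productions are right-linear; the derivation is determined token-by-token.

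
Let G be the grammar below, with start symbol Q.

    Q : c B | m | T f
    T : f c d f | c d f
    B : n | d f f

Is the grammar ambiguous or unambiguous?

Ambiguous

Witness: c d f f

Derivation 1: Q ⇒ c B ⇒ c d f f
Derivation 2: Q ⇒ T f ⇒ c d f f

Two distinct leftmost derivations for the same string.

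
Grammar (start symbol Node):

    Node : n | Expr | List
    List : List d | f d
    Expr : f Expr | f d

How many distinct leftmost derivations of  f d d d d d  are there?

Parse trees for f d d d d d:
  [Node [List [List [List [List [List f d] d] d] d] d]]

1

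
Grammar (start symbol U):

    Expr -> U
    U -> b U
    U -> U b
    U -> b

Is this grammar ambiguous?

Ambiguous

Witness: b b

Derivation 1: U ⇒ b U ⇒ b b
Derivation 2: U ⇒ U b ⇒ b b

Two distinct leftmost derivations for the same string.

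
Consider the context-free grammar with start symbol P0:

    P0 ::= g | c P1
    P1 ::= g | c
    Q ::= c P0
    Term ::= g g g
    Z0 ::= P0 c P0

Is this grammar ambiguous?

(Q, Term, Z0 are unreachable from P0, so their rules don't affect L(P0).) The reachable rules are right-linear with at most one rule per (nonterminal, next-terminal) pair. Each input token forces the next rule, so parsing is deterministic.

Unambiguous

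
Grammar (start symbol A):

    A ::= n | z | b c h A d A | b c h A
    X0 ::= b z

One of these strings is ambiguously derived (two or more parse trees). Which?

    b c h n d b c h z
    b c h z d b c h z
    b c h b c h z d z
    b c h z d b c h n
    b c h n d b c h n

b c h b c h z d z

b c h n d b c h z: 1 tree
b c h z d b c h z: 1 tree
b c h b c h z d z: 2 trees
b c h z d b c h n: 1 tree
b c h n d b c h n: 1 tree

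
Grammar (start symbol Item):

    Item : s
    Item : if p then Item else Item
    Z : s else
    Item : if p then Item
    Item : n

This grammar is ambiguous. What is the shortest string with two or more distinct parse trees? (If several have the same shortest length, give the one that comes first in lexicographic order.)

if p then if p then n else n

length 1: no string has ≥2 trees
length 4: no string has ≥2 trees
length 6: no string has ≥2 trees
length 7: no string has ≥2 trees
length 9: if p then if p then n else n has 2 parse trees

Two derivations of if p then if p then n else n:
  Item ⇒ if p then Item else Item ⇒ if p then if p then Item else Item ⇒ if p then if p then n else Item ⇒ if p then if p then n else n
  Item ⇒ if p then Item ⇒ if p then if p then Item else Item ⇒ if p then if p then n else Item ⇒ if p then if p then n else n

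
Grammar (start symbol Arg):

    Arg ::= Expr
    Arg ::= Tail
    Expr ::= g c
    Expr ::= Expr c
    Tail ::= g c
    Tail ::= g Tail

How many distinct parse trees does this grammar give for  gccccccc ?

1

Parse trees for gccccccc:
  [Arg [Expr [Expr [Expr [Expr [Expr [Expr [Expr g c] c] c] c] c] c] c]]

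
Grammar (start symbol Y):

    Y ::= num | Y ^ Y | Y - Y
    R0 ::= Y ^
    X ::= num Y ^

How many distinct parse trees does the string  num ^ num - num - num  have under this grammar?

5

Parse trees for num ^ num - num - num:
  [Y [Y num] ^ [Y [Y num] - [Y [Y num] - [Y num]]]]
  [Y [Y num] ^ [Y [Y [Y num] - [Y num]] - [Y num]]]
  [Y [Y [Y num] ^ [Y num]] - [Y [Y num] - [Y num]]]
  [Y [Y [Y num] ^ [Y [Y num] - [Y num]]] - [Y num]]
  [Y [Y [Y [Y num] ^ [Y num]] - [Y num]] - [Y num]]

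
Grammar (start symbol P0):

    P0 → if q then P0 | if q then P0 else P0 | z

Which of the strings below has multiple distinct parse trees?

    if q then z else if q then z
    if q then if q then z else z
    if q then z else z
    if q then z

if q then z else if q then z: 1 tree
if q then if q then z else z: 2 trees
if q then z else z: 1 tree
if q then z: 1 tree

if q then if q then z else z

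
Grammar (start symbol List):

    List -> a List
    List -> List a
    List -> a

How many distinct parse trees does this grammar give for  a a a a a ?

Parse trees for a a a a a (showing first 6 of 16):
  [List a [List a [List a [List a [List a]]]]]
  [List a [List a [List a [List [List a] a]]]]
  [List a [List a [List [List a [List a]] a]]]
  [List a [List a [List [List [List a] a] a]]]
  [List a [List [List a [List a [List a]]] a]]
  [List a [List [List a [List [List a] a]] a]]

16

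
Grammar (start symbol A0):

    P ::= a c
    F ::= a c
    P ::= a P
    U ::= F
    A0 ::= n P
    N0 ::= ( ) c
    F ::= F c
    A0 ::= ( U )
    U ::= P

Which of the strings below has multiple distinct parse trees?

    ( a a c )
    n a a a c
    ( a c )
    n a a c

( a c )

( a a c ): 1 tree
n a a a c: 1 tree
( a c ): 2 trees
n a a c: 1 tree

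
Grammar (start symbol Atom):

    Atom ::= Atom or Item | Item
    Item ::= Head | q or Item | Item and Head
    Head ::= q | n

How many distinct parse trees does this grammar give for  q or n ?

2

Parse trees for q or n:
  [Atom [Atom [Item [Head q]]] or [Item [Head n]]]
  [Atom [Item q or [Item [Head n]]]]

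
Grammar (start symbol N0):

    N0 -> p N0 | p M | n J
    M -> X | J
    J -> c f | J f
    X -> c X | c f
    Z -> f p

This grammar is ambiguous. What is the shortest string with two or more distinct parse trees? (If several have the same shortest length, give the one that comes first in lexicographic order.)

p c f

length 3: p c f has 2 parse trees

Two derivations of p c f:
  N0 ⇒ p M ⇒ p X ⇒ p c f
  N0 ⇒ p M ⇒ p J ⇒ p c f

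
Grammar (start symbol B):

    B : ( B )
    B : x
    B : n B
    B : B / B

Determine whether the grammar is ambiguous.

Witness: n x / x

Derivation 1: B ⇒ n B ⇒ n B / B ⇒ n x / B ⇒ n x / x
Derivation 2: B ⇒ B / B ⇒ n B / B ⇒ n x / B ⇒ n x / x

Two distinct leftmost derivations for the same string.

Ambiguous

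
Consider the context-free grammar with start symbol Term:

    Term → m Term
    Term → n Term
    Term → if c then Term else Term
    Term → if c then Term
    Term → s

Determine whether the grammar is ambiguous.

Witness: if c then if c then s else s

Derivation 1: Term ⇒ if c then Term else Term ⇒ if c then if c then Term else Term ⇒ if c then if c then s else Term ⇒ if c then if c then s else s
Derivation 2: Term ⇒ if c then Term ⇒ if c then if c then Term else Term ⇒ if c then if c then s else Term ⇒ if c then if c then s else s

Two distinct leftmost derivations for the same string.

Ambiguous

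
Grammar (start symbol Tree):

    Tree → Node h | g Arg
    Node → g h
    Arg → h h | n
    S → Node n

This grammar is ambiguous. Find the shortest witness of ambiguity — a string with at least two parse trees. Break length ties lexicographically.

g h h

length 2: no string has ≥2 trees
length 3: g h h has 2 parse trees

Two derivations of g h h:
  Tree ⇒ Node h ⇒ g h h
  Tree ⇒ g Arg ⇒ g h h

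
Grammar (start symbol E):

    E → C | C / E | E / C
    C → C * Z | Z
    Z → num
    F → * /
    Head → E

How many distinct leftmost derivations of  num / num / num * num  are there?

Parse trees for num / num / num * num:
  [E [C [Z num]] / [E [C [Z num]] / [E [C [C [Z num]] * [Z num]]]]]
  [E [C [Z num]] / [E [E [C [Z num]]] / [C [C [Z num]] * [Z num]]]]
  [E [E [C [Z num]] / [E [C [Z num]]]] / [C [C [Z num]] * [Z num]]]
  [E [E [E [C [Z num]]] / [C [Z num]]] / [C [C [Z num]] * [Z num]]]

4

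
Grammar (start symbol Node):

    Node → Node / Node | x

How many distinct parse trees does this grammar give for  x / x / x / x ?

5

Parse trees for x / x / x / x:
  [Node [Node x] / [Node [Node x] / [Node [Node x] / [Node x]]]]
  [Node [Node x] / [Node [Node [Node x] / [Node x]] / [Node x]]]
  [Node [Node [Node x] / [Node x]] / [Node [Node x] / [Node x]]]
  [Node [Node [Node x] / [Node [Node x] / [Node x]]] / [Node x]]
  [Node [Node [Node [Node x] / [Node x]] / [Node x]] / [Node x]]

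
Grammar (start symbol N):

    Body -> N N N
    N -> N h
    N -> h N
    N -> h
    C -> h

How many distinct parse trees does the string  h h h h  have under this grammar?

Parse trees for h h h h:
  [N [N [N [N h] h] h] h]
  [N [N [N h [N h]] h] h]
  [N [N h [N [N h] h]] h]
  [N [N h [N h [N h]]] h]
  [N h [N [N [N h] h] h]]
  [N h [N [N h [N h]] h]]
  [N h [N h [N [N h] h]]]
  [N h [N h [N h [N h]]]]

8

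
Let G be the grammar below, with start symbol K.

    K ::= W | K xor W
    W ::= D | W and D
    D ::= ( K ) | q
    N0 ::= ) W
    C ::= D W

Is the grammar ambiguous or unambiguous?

Unambiguous

(N0, C are unreachable from K, so their rules don't affect L(K).) K → K xor W | W  ;  W → W and D | D  — a left-associative chain with D at the bottom. Each string factors uniquely by precedence.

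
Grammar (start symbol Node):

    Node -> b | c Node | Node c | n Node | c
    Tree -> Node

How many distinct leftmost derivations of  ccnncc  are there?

Parse trees for ccnncc:
  [Node c [Node c [Node [Node n [Node n [Node c]]] c]]]
  [Node c [Node c [Node n [Node [Node n [Node c]] c]]]]
  [Node c [Node c [Node n [Node n [Node c [Node c]]]]]]
  [Node c [Node c [Node n [Node n [Node [Node c] c]]]]]
  [Node c [Node [Node c [Node n [Node n [Node c]]]] c]]
  [Node [Node c [Node c [Node n [Node n [Node c]]]]] c]

6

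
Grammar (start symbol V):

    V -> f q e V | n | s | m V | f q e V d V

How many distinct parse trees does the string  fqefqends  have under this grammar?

Parse trees for fqefqends:
  [V f q e [V f q e [V n] d [V s]]]
  [V f q e [V f q e [V n]] d [V s]]

2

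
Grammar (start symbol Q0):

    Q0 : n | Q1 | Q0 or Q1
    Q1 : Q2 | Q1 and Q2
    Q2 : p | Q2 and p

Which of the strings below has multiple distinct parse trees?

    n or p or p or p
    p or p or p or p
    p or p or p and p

n or p or p or p: 1 tree
p or p or p or p: 1 tree
p or p or p and p: 2 trees

p or p or p and p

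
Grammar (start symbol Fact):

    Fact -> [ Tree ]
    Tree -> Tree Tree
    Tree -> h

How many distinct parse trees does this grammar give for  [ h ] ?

Parse trees for [ h ]:
  [Fact [ [Tree h] ]]

1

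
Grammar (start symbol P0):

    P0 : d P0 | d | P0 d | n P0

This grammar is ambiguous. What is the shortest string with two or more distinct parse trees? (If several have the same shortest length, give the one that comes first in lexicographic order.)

d d

length 1: no string has ≥2 trees
length 2: d d has 2 parse trees

Two derivations of d d:
  P0 ⇒ d P0 ⇒ d d
  P0 ⇒ P0 d ⇒ d d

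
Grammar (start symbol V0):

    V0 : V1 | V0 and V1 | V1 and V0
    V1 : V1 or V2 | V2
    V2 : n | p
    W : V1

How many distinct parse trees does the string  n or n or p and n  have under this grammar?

2

Parse trees for n or n or p and n:
  [V0 [V0 [V1 [V1 [V1 [V2 n]] or [V2 n]] or [V2 p]]] and [V1 [V2 n]]]
  [V0 [V1 [V1 [V1 [V2 n]] or [V2 n]] or [V2 p]] and [V0 [V1 [V2 n]]]]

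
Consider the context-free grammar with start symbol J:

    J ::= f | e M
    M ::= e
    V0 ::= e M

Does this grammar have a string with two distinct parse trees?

Unambiguous

(V0 is unreachable from J, so its rules don't affect L(J).) The reachable rules are right-linear with at most one rule per (nonterminal, next-terminal) pair. Each input token forces the next rule, so parsing is deterministic.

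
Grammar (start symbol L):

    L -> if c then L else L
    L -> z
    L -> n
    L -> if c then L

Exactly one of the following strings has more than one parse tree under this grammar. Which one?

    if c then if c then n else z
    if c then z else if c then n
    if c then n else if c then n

if c then if c then n else z: 2 trees
if c then z else if c then n: 1 tree
if c then n else if c then n: 1 tree

if c then if c then n else z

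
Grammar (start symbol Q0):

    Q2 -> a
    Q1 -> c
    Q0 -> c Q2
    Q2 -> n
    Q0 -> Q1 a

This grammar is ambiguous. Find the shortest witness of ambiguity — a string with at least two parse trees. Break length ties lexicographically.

c a

length 2: c a has 2 parse trees

Two derivations of c a:
  Q0 ⇒ c Q2 ⇒ c a
  Q0 ⇒ Q1 a ⇒ c a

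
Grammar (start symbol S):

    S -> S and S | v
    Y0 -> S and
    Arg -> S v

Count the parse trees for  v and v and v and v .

5

Parse trees for v and v and v and v:
  [S [S v] and [S [S v] and [S [S v] and [S v]]]]
  [S [S v] and [S [S [S v] and [S v]] and [S v]]]
  [S [S [S v] and [S v]] and [S [S v] and [S v]]]
  [S [S [S v] and [S [S v] and [S v]]] and [S v]]
  [S [S [S [S v] and [S v]] and [S v]] and [S v]]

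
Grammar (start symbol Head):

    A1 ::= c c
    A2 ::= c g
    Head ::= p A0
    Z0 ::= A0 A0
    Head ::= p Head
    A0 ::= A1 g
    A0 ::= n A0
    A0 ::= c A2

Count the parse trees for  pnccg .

2

Parse trees for pnccg:
  [Head p [A0 n [A0 [A1 c c] g]]]
  [Head p [A0 n [A0 c [A2 c g]]]]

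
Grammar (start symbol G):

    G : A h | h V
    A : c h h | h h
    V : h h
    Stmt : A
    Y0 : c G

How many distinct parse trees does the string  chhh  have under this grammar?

1

Parse trees for chhh:
  [G [A c h h] h]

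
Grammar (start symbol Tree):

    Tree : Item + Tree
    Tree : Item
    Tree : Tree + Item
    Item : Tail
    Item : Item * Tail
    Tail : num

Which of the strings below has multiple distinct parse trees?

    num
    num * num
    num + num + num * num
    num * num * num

num: 1 tree
num * num: 1 tree
num + num + num * num: 4 trees
num * num * num: 1 tree

num + num + num * num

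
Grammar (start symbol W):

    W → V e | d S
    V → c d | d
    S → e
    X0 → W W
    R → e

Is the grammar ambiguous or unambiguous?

Ambiguous

Witness: d e

Derivation 1: W ⇒ V e ⇒ d e
Derivation 2: W ⇒ d S ⇒ d e

Two distinct leftmost derivations for the same string.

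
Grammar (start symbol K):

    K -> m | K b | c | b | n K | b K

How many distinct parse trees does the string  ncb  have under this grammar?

2

Parse trees for ncb:
  [K [K n [K c]] b]
  [K n [K [K c] b]]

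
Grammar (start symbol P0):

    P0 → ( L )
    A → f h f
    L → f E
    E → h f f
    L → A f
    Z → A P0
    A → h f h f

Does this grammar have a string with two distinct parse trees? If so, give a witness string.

Witness: ( f h f f )

Derivation 1: P0 ⇒ ( L ) ⇒ ( f E ) ⇒ ( f h f f )
Derivation 2: P0 ⇒ ( L ) ⇒ ( A f ) ⇒ ( f h f f )

Two distinct leftmost derivations for the same string.

Ambiguous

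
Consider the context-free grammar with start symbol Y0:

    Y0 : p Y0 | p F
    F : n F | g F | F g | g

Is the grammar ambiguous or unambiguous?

Witness: p g g

Derivation 1: Y0 ⇒ p F ⇒ p g F ⇒ p g g
Derivation 2: Y0 ⇒ p F ⇒ p F g ⇒ p g g

Two distinct leftmost derivations for the same string.

Ambiguous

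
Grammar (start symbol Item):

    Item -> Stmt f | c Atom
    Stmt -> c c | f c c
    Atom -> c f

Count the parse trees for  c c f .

Parse trees for c c f:
  [Item [Stmt c c] f]
  [Item c [Atom c f]]

2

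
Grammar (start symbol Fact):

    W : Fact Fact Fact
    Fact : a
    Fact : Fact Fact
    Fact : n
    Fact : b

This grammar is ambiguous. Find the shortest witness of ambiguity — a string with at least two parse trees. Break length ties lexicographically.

a a a

length 1: no string has ≥2 trees
length 2: no string has ≥2 trees
length 3: a a a has 2 parse trees

Two derivations of a a a:
  Fact ⇒ Fact Fact ⇒ a Fact ⇒ a Fact Fact ⇒ a a Fact ⇒ a a a
  Fact ⇒ Fact Fact ⇒ Fact Fact Fact ⇒ a Fact Fact ⇒ a a Fact ⇒ a a a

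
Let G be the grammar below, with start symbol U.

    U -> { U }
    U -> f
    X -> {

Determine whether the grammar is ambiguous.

Unambiguous

Only U is reachable from U; ignoring the rest: L(U) is { openⁿ atom closeⁿ : n ≥ 0 }. The bracket depth fixes n, and the derivation is forced at every step.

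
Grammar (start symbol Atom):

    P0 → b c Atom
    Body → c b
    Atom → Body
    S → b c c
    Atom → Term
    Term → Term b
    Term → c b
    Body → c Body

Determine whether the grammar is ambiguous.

Witness: c b

Derivation 1: Atom ⇒ Body ⇒ c b
Derivation 2: Atom ⇒ Term ⇒ c b

Two distinct leftmost derivations for the same string.

Ambiguous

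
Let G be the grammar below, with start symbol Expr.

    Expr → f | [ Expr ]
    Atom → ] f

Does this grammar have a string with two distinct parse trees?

Unambiguous

Only Expr is reachable from Expr; ignoring the rest: L(Expr) is { openⁿ atom closeⁿ : n ≥ 0 }. The bracket depth fixes n, and the derivation is forced at every step.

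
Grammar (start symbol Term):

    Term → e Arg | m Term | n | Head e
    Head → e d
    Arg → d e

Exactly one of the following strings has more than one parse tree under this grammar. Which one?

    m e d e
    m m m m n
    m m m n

m e d e: 2 trees
m m m m n: 1 tree
m m m n: 1 tree

m e d e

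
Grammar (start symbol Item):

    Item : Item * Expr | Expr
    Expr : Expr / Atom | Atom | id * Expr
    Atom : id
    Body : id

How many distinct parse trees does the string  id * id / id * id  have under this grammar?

3

Parse trees for id * id / id * id:
  [Item [Item [Item [Expr [Atom id]]] * [Expr [Expr [Atom id]] / [Atom id]]] * [Expr [Atom id]]]
  [Item [Item [Expr [Expr id * [Expr [Atom id]]] / [Atom id]]] * [Expr [Atom id]]]
  [Item [Item [Expr id * [Expr [Expr [Atom id]] / [Atom id]]]] * [Expr [Atom id]]]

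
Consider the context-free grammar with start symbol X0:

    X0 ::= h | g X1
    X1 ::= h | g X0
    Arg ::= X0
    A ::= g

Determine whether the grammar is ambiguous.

Only X0, X1 are reachable from X0; ignoring the rest: Restricted to the reachable nonterminals, every rule has the form A → t or A → t B, and no two rules for the same A share a first terminal. The grammar encodes a DFA — one run per string.

Unambiguous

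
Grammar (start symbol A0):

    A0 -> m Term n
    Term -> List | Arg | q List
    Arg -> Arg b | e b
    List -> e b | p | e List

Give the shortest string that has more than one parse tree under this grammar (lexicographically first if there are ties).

length 3: no string has ≥2 trees
length 4: m e b n has 2 parse trees

Two derivations of m e b n:
  A0 ⇒ m Term n ⇒ m List n ⇒ m e b n
  A0 ⇒ m Term n ⇒ m Arg n ⇒ m e b n

m e b n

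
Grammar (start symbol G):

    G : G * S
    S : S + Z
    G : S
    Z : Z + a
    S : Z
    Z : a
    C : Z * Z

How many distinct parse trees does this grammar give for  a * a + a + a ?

Parse trees for a * a + a + a:
  [G [G [S [Z a]]] * [S [S [Z a]] + [Z [Z a] + a]]]
  [G [G [S [Z a]]] * [S [S [S [Z a]] + [Z a]] + [Z a]]]
  [G [G [S [Z a]]] * [S [S [Z [Z a] + a]] + [Z a]]]
  [G [G [S [Z a]]] * [S [Z [Z [Z a] + a] + a]]]

4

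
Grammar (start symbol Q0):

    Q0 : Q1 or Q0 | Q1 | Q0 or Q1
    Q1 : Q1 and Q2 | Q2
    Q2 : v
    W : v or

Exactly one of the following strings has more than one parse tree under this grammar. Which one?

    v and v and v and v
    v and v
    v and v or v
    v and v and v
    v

v and v or v

v and v and v and v: 1 tree
v and v: 1 tree
v and v or v: 2 trees
v and v and v: 1 tree
v: 1 tree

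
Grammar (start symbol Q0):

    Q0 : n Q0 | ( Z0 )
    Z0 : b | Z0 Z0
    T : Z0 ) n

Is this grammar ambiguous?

Witness: ( b b b )

Derivation 1: Q0 ⇒ ( Z0 ) ⇒ ( Z0 Z0 ) ⇒ ( b Z0 ) ⇒ ( b Z0 Z0 ) ⇒ ( b b Z0 ) ⇒ ( b b b )
Derivation 2: Q0 ⇒ ( Z0 ) ⇒ ( Z0 Z0 ) ⇒ ( Z0 Z0 Z0 ) ⇒ ( b Z0 Z0 ) ⇒ ( b b Z0 ) ⇒ ( b b b )

Two distinct leftmost derivations for the same string.

Ambiguous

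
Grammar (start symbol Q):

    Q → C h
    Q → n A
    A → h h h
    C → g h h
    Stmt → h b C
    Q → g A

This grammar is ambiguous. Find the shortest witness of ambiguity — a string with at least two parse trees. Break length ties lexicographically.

length 4: g h h h has 2 parse trees

Two derivations of g h h h:
  Q ⇒ C h ⇒ g h h h
  Q ⇒ g A ⇒ g h h h

g h h h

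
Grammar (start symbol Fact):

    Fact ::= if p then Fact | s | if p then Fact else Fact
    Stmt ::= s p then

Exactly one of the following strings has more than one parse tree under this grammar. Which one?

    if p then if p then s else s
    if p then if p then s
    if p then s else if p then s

if p then if p then s else s

if p then if p then s else s: 2 trees
if p then if p then s: 1 tree
if p then s else if p then s: 1 tree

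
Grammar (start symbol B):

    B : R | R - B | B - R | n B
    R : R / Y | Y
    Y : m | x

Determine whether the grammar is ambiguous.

Witness: m - m

Derivation 1: B ⇒ R - B ⇒ Y - B ⇒ m - B ⇒ m - R ⇒ m - Y ⇒ m - m
Derivation 2: B ⇒ B - R ⇒ R - R ⇒ Y - R ⇒ m - R ⇒ m - Y ⇒ m - m

Two distinct leftmost derivations for the same string.

Ambiguous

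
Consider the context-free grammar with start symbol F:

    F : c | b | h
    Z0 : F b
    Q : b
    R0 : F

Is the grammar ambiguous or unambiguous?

Only F is reachable from F; ignoring the rest: The reachable rules are right-linear with at most one rule per (nonterminal, next-terminal) pair. Each input token forces the next rule, so parsing is deterministic.

Unambiguous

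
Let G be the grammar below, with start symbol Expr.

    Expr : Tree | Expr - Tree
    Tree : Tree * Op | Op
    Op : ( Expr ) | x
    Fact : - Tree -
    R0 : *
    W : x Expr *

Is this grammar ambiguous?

Only Expr, Tree, Op are reachable from Expr; ignoring the rest: This is a standard precedence ladder (Expr over Tree over Op), with each level left-recursive on its own operator ('-' at Expr, '*' at Tree). That structure is LR(1), hence unambiguous.

Unambiguous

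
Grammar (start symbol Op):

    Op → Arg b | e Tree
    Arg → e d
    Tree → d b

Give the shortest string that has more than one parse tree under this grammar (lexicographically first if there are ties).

e d b

length 3: e d b has 2 parse trees

Two derivations of e d b:
  Op ⇒ Arg b ⇒ e d b
  Op ⇒ e Tree ⇒ e d b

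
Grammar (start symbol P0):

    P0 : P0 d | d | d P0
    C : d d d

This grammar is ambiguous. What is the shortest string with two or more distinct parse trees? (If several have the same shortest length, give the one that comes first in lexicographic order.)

d d

length 1: no string has ≥2 trees
length 2: d d has 2 parse trees

Two derivations of d d:
  P0 ⇒ P0 d ⇒ d d
  P0 ⇒ d P0 ⇒ d d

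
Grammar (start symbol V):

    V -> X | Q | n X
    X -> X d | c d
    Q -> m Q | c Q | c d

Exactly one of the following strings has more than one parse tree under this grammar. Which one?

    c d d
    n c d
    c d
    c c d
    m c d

c d d: 1 tree
n c d: 1 tree
c d: 2 trees
c c d: 1 tree
m c d: 1 tree

c d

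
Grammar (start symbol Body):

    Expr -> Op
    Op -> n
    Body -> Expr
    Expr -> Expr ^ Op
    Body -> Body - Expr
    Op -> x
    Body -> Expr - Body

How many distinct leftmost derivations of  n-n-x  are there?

Parse trees for n-n-x:
  [Body [Body [Body [Expr [Op n]]] - [Expr [Op n]]] - [Expr [Op x]]]
  [Body [Body [Expr [Op n]] - [Body [Expr [Op n]]]] - [Expr [Op x]]]
  [Body [Expr [Op n]] - [Body [Body [Expr [Op n]]] - [Expr [Op x]]]]
  [Body [Expr [Op n]] - [Body [Expr [Op n]] - [Body [Expr [Op x]]]]]

4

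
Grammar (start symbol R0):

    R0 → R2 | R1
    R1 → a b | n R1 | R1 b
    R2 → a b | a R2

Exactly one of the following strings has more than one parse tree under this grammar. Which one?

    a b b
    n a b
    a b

a b b: 1 tree
n a b: 1 tree
a b: 2 trees

a b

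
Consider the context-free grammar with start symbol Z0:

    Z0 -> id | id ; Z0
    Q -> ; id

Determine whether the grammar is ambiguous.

Unambiguous

Only Z0 is reachable from Z0; ignoring the rest: Right-recursive list with a separator: after each atom, whether the separator follows determines the rule. One parse per string.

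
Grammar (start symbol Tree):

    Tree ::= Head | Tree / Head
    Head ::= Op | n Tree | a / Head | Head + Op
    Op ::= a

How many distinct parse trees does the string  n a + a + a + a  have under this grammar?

Parse trees for n a + a + a + a:
  [Tree [Head n [Tree [Head [Head [Head [Head [Op a]] + [Op a]] + [Op a]] + [Op a]]]]]
  [Tree [Head [Head n [Tree [Head [Head [Head [Op a]] + [Op a]] + [Op a]]]] + [Op a]]]
  [Tree [Head [Head [Head n [Tree [Head [Head [Op a]] + [Op a]]]] + [Op a]] + [Op a]]]
  [Tree [Head [Head [Head [Head n [Tree [Head [Op a]]]] + [Op a]] + [Op a]] + [Op a]]]

4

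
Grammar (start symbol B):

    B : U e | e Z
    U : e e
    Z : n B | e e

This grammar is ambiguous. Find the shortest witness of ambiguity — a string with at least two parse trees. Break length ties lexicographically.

e e e

length 3: e e e has 2 parse trees

Two derivations of e e e:
  B ⇒ U e ⇒ e e e
  B ⇒ e Z ⇒ e e e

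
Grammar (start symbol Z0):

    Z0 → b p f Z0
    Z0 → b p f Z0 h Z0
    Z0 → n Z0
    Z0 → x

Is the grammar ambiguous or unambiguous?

Ambiguous

Witness: b p f b p f x h x

Derivation 1: Z0 ⇒ b p f Z0 ⇒ b p f b p f Z0 h Z0 ⇒ b p f b p f x h Z0 ⇒ b p f b p f x h x
Derivation 2: Z0 ⇒ b p f Z0 h Z0 ⇒ b p f b p f Z0 h Z0 ⇒ b p f b p f x h Z0 ⇒ b p f b p f x h x

Two distinct leftmost derivations for the same string.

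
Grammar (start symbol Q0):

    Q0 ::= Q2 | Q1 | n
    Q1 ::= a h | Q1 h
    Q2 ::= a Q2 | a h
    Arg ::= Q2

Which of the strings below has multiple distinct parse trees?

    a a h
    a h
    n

a a h: 1 tree
a h: 2 trees
n: 1 tree

a h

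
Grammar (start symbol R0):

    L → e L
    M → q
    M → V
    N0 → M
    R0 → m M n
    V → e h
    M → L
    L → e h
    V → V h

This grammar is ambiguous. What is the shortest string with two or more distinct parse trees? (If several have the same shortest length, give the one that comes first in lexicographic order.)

length 3: no string has ≥2 trees
length 4: m e h n has 2 parse trees

Two derivations of m e h n:
  R0 ⇒ m M n ⇒ m V n ⇒ m e h n
  R0 ⇒ m M n ⇒ m L n ⇒ m e h n

m e h n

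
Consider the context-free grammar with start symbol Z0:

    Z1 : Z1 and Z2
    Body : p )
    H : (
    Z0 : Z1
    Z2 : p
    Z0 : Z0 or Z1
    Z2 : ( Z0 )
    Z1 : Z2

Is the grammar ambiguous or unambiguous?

Unambiguous

(Body, H are unreachable from Z0, so their rules don't affect L(Z0).) This is a standard precedence ladder (Z0 over Z1 over Z2), with each level left-recursive on its own operator ('or' at Z0, 'and' at Z1). That structure is LR(1), hence unambiguous.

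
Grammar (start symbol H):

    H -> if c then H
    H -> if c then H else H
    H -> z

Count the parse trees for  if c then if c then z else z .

Parse trees for if c then if c then z else z:
  [H if c then [H if c then [H z] else [H z]]]
  [H if c then [H if c then [H z]] else [H z]]

2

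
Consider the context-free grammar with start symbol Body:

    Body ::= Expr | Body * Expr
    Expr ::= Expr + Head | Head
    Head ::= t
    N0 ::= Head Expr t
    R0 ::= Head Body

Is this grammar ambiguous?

(N0, R0 are unreachable from Body, so their rules don't affect L(Body).) The grammar is stratified — Body handles '*' (left-recursive), Expr handles '+', Head atoms. Each operator has a fixed associativity and precedence level, so every string has one parse.

Unambiguous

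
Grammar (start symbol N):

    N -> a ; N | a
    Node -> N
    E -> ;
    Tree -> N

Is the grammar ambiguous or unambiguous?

Only N is reachable from N; ignoring the rest: Right-recursive list with a separator: after each atom, whether the separator follows determines the rule. One parse per string.

Unambiguous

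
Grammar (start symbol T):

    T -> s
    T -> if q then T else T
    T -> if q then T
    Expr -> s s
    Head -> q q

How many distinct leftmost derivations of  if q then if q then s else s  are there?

Parse trees for if q then if q then s else s:
  [T if q then [T if q then [T s]] else [T s]]
  [T if q then [T if q then [T s] else [T s]]]

2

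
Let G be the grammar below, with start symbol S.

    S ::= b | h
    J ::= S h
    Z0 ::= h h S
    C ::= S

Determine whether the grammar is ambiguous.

(J, Z0, C are unreachable from S, so their rules don't affect L(S).) Restricted to the reachable nonterminals, every rule has the form A → t or A → t B, and no two rules for the same A share a first terminal. The grammar encodes a DFA — one run per string.

Unambiguous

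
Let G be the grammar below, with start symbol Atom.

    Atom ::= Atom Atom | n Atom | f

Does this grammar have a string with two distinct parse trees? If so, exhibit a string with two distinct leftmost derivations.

Witness: f f f

Derivation 1: Atom ⇒ Atom Atom ⇒ Atom Atom Atom ⇒ f Atom Atom ⇒ f f Atom ⇒ f f f
Derivation 2: Atom ⇒ Atom Atom ⇒ f Atom ⇒ f Atom Atom ⇒ f f Atom ⇒ f f f

Two distinct leftmost derivations for the same string.

Ambiguous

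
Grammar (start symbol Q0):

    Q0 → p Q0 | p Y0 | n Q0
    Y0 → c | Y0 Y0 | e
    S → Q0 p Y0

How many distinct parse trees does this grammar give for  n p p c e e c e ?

Parse trees for n p p c e e c e (showing first 6 of 14):
  [Q0 n [Q0 p [Q0 p [Y0 [Y0 c] [Y0 [Y0 e] [Y0 [Y0 e] [Y0 [Y0 c] [Y0 e]]]]]]]]
  [Q0 n [Q0 p [Q0 p [Y0 [Y0 c] [Y0 [Y0 e] [Y0 [Y0 [Y0 e] [Y0 c]] [Y0 e]]]]]]]
  [Q0 n [Q0 p [Q0 p [Y0 [Y0 c] [Y0 [Y0 [Y0 e] [Y0 e]] [Y0 [Y0 c] [Y0 e]]]]]]]
  [Q0 n [Q0 p [Q0 p [Y0 [Y0 c] [Y0 [Y0 [Y0 e] [Y0 [Y0 e] [Y0 c]]] [Y0 e]]]]]]
  [Q0 n [Q0 p [Q0 p [Y0 [Y0 c] [Y0 [Y0 [Y0 [Y0 e] [Y0 e]] [Y0 c]] [Y0 e]]]]]]
  [Q0 n [Q0 p [Q0 p [Y0 [Y0 [Y0 c] [Y0 e]] [Y0 [Y0 e] [Y0 [Y0 c] [Y0 e]]]]]]]

14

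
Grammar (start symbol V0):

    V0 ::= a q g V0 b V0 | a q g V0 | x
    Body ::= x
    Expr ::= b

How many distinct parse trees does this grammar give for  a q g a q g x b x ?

Parse trees for a q g a q g x b x:
  [V0 a q g [V0 a q g [V0 x]] b [V0 x]]
  [V0 a q g [V0 a q g [V0 x] b [V0 x]]]

2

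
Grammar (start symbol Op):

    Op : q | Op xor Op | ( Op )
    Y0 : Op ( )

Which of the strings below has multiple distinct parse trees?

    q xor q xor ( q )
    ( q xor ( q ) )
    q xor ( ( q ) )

q xor q xor ( q ): 2 trees
( q xor ( q ) ): 1 tree
q xor ( ( q ) ): 1 tree

q xor q xor ( q )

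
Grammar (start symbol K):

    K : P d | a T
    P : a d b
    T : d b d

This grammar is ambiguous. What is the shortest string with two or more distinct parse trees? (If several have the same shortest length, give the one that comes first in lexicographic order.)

length 4: a d b d has 2 parse trees

Two derivations of a d b d:
  K ⇒ P d ⇒ a d b d
  K ⇒ a T ⇒ a d b d

a d b d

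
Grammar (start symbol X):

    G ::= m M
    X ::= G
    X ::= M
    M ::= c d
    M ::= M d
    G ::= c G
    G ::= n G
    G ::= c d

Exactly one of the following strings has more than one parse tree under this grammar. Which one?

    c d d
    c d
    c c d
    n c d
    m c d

c d

c d d: 1 tree
c d: 2 trees
c c d: 1 tree
n c d: 1 tree
m c d: 1 tree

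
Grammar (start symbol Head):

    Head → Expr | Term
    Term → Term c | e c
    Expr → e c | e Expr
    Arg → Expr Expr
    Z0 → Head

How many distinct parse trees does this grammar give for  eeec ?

1

Parse trees for eeec:
  [Head [Expr e [Expr e [Expr e c]]]]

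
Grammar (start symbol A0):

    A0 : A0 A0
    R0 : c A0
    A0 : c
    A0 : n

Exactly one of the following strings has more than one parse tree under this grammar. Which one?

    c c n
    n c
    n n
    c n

c c n: 2 trees
n c: 1 tree
n n: 1 tree
c n: 1 tree

c c n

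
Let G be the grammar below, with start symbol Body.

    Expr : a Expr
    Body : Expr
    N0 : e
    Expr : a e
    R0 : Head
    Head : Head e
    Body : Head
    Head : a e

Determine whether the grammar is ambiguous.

Witness: a e

Derivation 1: Body ⇒ Expr ⇒ a e
Derivation 2: Body ⇒ Head ⇒ a e

Two distinct leftmost derivations for the same string.

Ambiguous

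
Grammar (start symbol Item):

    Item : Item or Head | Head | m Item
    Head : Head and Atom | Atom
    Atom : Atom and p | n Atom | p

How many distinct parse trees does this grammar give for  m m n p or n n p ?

Parse trees for m m n p or n n p:
  [Item [Item m [Item m [Item [Head [Atom n [Atom p]]]]]] or [Head [Atom n [Atom n [Atom p]]]]]
  [Item m [Item [Item m [Item [Head [Atom n [Atom p]]]]] or [Head [Atom n [Atom n [Atom p]]]]]]
  [Item m [Item m [Item [Item [Head [Atom n [Atom p]]]] or [Head [Atom n [Atom n [Atom p]]]]]]]

3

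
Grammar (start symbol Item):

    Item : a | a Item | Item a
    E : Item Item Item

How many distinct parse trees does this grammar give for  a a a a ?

8

Parse trees for a a a a:
  [Item a [Item a [Item a [Item a]]]]
  [Item a [Item a [Item [Item a] a]]]
  [Item a [Item [Item a [Item a]] a]]
  [Item a [Item [Item [Item a] a] a]]
  [Item [Item a [Item a [Item a]]] a]
  [Item [Item a [Item [Item a] a]] a]
  [Item [Item [Item a [Item a]] a] a]
  [Item [Item [Item [Item a] a] a] a]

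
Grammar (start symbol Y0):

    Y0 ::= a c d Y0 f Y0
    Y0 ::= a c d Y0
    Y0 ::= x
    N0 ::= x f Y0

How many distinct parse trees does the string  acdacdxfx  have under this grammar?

Parse trees for acdacdxfx:
  [Y0 a c d [Y0 a c d [Y0 x]] f [Y0 x]]
  [Y0 a c d [Y0 a c d [Y0 x] f [Y0 x]]]

2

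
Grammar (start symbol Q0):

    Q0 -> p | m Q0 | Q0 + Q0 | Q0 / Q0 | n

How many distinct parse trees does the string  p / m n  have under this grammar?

Parse trees for p / m n:
  [Q0 [Q0 p] / [Q0 m [Q0 n]]]

1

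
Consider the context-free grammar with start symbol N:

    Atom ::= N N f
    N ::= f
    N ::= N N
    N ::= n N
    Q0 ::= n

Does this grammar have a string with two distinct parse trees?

Witness: f f f

Derivation 1: N ⇒ N N ⇒ f N ⇒ f N N ⇒ f f N ⇒ f f f
Derivation 2: N ⇒ N N ⇒ N N N ⇒ f N N ⇒ f f N ⇒ f f f

Two distinct leftmost derivations for the same string.

Ambiguous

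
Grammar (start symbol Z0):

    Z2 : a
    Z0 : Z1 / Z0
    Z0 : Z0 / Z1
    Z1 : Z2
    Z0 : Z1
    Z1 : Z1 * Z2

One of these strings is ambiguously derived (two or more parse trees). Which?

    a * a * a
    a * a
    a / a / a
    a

a / a / a

a * a * a: 1 tree
a * a: 1 tree
a / a / a: 4 trees
a: 1 tree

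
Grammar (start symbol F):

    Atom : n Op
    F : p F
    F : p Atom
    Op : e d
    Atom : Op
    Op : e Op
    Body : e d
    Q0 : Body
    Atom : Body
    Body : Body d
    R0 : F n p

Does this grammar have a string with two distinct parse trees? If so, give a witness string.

Ambiguous

Witness: p e d

Derivation 1: F ⇒ p Atom ⇒ p Op ⇒ p e d
Derivation 2: F ⇒ p Atom ⇒ p Body ⇒ p e d

Two distinct leftmost derivations for the same string.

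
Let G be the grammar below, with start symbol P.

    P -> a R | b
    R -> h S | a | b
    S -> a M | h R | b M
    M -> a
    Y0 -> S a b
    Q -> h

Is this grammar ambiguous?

Unambiguous

(Y0, Q are unreachable from P, so their rules don't affect L(P).) Restricted to the reachable nonterminals, every rule has the form A → t or A → t B, and no two rules for the same A share a first terminal. The grammar encodes a DFA — one run per string.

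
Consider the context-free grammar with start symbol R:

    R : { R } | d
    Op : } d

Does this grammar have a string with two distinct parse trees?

Unambiguous

Only R is reachable from R; ignoring the rest: Each string is a nest of matched brackets around a single atom. An opening bracket forces the recursive rule; an atom forces the base rule.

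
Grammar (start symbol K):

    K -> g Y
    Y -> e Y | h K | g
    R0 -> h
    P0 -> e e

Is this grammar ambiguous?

Unambiguous

Only K, Y are reachable from K; ignoring the rest: The reachable rules are right-linear with at most one rule per (nonterminal, next-terminal) pair. Each input token forces the next rule, so parsing is deterministic.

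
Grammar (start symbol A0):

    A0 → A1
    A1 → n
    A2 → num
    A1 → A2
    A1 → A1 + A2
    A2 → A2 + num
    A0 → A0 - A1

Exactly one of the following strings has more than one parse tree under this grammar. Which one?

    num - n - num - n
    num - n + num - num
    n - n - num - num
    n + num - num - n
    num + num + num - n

num - n - num - n: 1 tree
num - n + num - num: 1 tree
n - n - num - num: 1 tree
n + num - num - n: 1 tree
num + num + num - n: 4 trees

num + num + num - n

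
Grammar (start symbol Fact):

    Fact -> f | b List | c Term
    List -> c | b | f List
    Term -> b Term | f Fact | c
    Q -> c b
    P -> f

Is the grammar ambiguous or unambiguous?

(Q, P are unreachable from Fact, so their rules don't affect L(Fact).) The reachable rules are right-linear with at most one rule per (nonterminal, next-terminal) pair. Each input token forces the next rule, so parsing is deterministic.

Unambiguous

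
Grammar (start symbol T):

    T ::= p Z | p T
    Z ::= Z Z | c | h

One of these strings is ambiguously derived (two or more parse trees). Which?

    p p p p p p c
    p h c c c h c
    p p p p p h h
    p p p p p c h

p h c c c h c

p p p p p p c: 1 tree
p h c c c h c: 42 trees
p p p p p h h: 1 tree
p p p p p c h: 1 tree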